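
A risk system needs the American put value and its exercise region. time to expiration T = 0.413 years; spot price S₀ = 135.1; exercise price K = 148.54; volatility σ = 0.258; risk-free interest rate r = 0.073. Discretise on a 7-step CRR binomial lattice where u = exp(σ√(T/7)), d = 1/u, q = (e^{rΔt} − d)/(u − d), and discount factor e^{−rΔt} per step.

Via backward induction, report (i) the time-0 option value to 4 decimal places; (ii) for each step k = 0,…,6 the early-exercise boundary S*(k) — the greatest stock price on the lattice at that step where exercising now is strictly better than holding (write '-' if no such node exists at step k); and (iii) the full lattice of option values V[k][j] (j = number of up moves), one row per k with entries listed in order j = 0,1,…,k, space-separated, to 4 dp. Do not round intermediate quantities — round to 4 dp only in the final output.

price = 15.6495
boundary = - - 119.1853 126.8934 119.1853 126.8934 135.1000
tree:
15.6495
21.8310 10.0450
29.3547 15.0329 5.5013
36.5946 21.6466 9.0225 2.2805
43.3947 29.3547 14.3003 4.2015 0.5174
49.7817 36.5946 21.6466 7.6041 1.0798 0.0000
55.7808 43.3947 29.3547 13.4400 2.2534 0.0000 0.0000
61.4154 49.7817 36.5946 21.6466 4.7026 0.0000 0.0000 0.0000

params: Δt=0.05900 u=1.06467 d=0.93926 q=0.51875 e^(-rΔt)=0.99570
t_7 payoffs: 61.4154 49.7817 36.5946 21.6466 4.7026 0.0000 0.0000 0.0000
t_6: node(6,0) S=92.7592 payoff=55.7808 vs cont=55.1424 → 55.7808 [stop]  node(6,1) S=105.1453 payoff=43.3947 vs cont=42.7563 → 43.3947 [stop]  node(6,2) S=119.1853 payoff=29.3547 vs cont=28.7163 → 29.3547 [stop]  node(6,3) S=135.1000 payoff=13.4400 vs cont=12.8016 → 13.4400 [stop]  node(6,4) S=153.1398 payoff=0.0000 vs cont=2.2534 → 2.2534 [wait]  node(6,5) S=173.5884 payoff=0.0000 vs cont=0.0000 → 0.0000 [wait]  node(6,6) S=196.7676 payoff=0.0000 vs cont=0.0000 → 0.0000 [wait]  ⇒ S*(6)=135.1000
t_5: node(5,0) S=98.7583 payoff=49.7817 vs cont=49.1433 → 49.7817 [stop]  node(5,1) S=111.9454 payoff=36.5946 vs cont=35.9562 → 36.5946 [stop]  node(5,2) S=126.8934 payoff=21.6466 vs cont=21.0082 → 21.6466 [stop]  node(5,3) S=143.8374 payoff=4.7026 vs cont=7.6041 → 7.6041 [wait]  node(5,4) S=163.0439 payoff=0.0000 vs cont=1.0798 → 1.0798 [wait]  node(5,5) S=184.8150 payoff=0.0000 vs cont=0.0000 → 0.0000 [wait]  ⇒ S*(5)=126.8934
t_4: node(4,0) S=105.1453 payoff=43.3947 vs cont=42.7563 → 43.3947 [stop]  node(4,1) S=119.1853 payoff=29.3547 vs cont=28.7163 → 29.3547 [stop]  node(4,2) S=135.1000 payoff=13.4400 vs cont=14.3003 → 14.3003 [wait]  node(4,3) S=153.1398 payoff=0.0000 vs cont=4.2015 → 4.2015 [wait]  node(4,4) S=173.5884 payoff=0.0000 vs cont=0.5174 → 0.5174 [wait]  ⇒ S*(4)=119.1853
t_3: node(3,0) S=111.9454 payoff=36.5946 vs cont=35.9562 → 36.5946 [stop]  node(3,1) S=126.8934 payoff=21.6466 vs cont=21.4526 → 21.6466 [stop]  node(3,2) S=143.8374 payoff=4.7026 vs cont=9.0225 → 9.0225 [wait]  node(3,3) S=163.0439 payoff=0.0000 vs cont=2.2805 → 2.2805 [wait]  ⇒ S*(3)=126.8934
t_2: node(2,0) S=119.1853 payoff=29.3547 vs cont=28.7163 → 29.3547 [stop]  node(2,1) S=135.1000 payoff=13.4400 vs cont=15.0329 → 15.0329 [wait]  node(2,2) S=153.1398 payoff=0.0000 vs cont=5.5013 → 5.5013 [wait]  ⇒ S*(2)=119.1853
t_1: node(1,0) S=126.8934 payoff=21.6466 vs cont=21.8310 → 21.8310 [wait]  node(1,1) S=143.8374 payoff=4.7026 vs cont=10.0450 → 10.0450 [wait]  ⇒ S*(1)=-
t_0: node(0,0) S=135.1000 payoff=13.4400 vs cont=15.6495 → 15.6495 [wait]  ⇒ S*(0)=-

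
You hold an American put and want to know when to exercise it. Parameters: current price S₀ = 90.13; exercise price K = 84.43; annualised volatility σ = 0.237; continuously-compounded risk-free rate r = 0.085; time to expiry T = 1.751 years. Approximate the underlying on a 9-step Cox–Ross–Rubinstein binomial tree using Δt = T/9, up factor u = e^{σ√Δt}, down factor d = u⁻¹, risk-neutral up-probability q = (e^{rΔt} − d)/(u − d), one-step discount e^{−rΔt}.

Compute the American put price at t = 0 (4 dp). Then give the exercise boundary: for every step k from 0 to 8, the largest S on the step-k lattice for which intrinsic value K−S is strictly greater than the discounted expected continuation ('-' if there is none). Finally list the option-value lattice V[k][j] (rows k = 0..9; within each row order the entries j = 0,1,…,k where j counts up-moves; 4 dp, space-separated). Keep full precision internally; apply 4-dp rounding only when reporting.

Δt=0.19456, u=1.11020, d=0.90074, q=0.55350, disc=e^(-rΔt)=0.98360
k=9 terminal: V=max(K-S,0) → 49.2520 41.0719 30.9896 18.5627 3.2462 0.0000 0.0000 0.0000 0.0000 0.0000
k=8: j=0 S=39.0544 intr=45.3756 cont=43.9908 V=45.3756[EX]; j=1 S=48.1360 intr=36.2940 cont=34.9092 V=36.2940[EX]; j=2 S=59.3294 intr=25.1006 cont=23.7158 V=25.1006[EX]; j=3 S=73.1256 intr=11.3044 cont=9.9196 V=11.3044[EX]; j=4 S=90.1300 intr=0.0000 cont=1.4256 V=1.4256[hold]; j=5 S=111.0885 intr=0.0000 cont=0.0000 V=0.0000[hold]; j=6 S=136.9206 intr=0.0000 cont=0.0000 V=0.0000[hold]; j=7 S=168.7596 intr=0.0000 cont=0.0000 V=0.0000[hold]; j=8 S=208.0023 intr=0.0000 cont=0.0000 V=0.0000[hold]  S*(8)=73.1256
k=7: j=0 S=43.3581 intr=41.0719 cont=39.6871 V=41.0719[EX]; j=1 S=53.4404 intr=30.9896 cont=29.6048 V=30.9896[EX]; j=2 S=65.8673 intr=18.5627 cont=17.1780 V=18.5627[EX]; j=3 S=81.1838 intr=3.2462 cont=5.7408 V=5.7408[hold]; j=4 S=100.0620 intr=0.0000 cont=0.6261 V=0.6261[hold]; j=5 S=123.3301 intr=0.0000 cont=0.0000 V=0.0000[hold]; j=6 S=152.0088 intr=0.0000 cont=0.0000 V=0.0000[hold]; j=7 S=187.3563 intr=0.0000 cont=0.0000 V=0.0000[hold]  S*(7)=65.8673
k=6: j=0 S=48.1360 intr=36.2940 cont=34.9092 V=36.2940[EX]; j=1 S=59.3294 intr=25.1006 cont=23.7158 V=25.1006[EX]; j=2 S=73.1256 intr=11.3044 cont=11.2777 V=11.3044[EX]; j=3 S=90.1300 intr=0.0000 cont=2.8621 V=2.8621[hold]; j=4 S=111.0885 intr=0.0000 cont=0.2750 V=0.2750[hold]; j=5 S=136.9206 intr=0.0000 cont=0.0000 V=0.0000[hold]; j=6 S=168.7596 intr=0.0000 cont=0.0000 V=0.0000[hold]  S*(6)=73.1256
k=5: j=0 S=53.4404 intr=30.9896 cont=29.6048 V=30.9896[EX]; j=1 S=65.8673 intr=18.5627 cont=17.1780 V=18.5627[EX]; j=2 S=81.1838 intr=3.2462 cont=6.5228 V=6.5228[hold]; j=3 S=100.0620 intr=0.0000 cont=1.4067 V=1.4067[hold]; j=4 S=123.3301 intr=0.0000 cont=0.1208 V=0.1208[hold]; j=5 S=152.0088 intr=0.0000 cont=0.0000 V=0.0000[hold]  S*(5)=65.8673
k=4: j=0 S=59.3294 intr=25.1006 cont=23.7158 V=25.1006[EX]; j=1 S=73.1256 intr=11.3044 cont=11.7035 V=11.7035[hold]; j=2 S=90.1300 intr=0.0000 cont=3.6305 V=3.6305[hold]; j=3 S=111.0885 intr=0.0000 cont=0.6835 V=0.6835[hold]; j=4 S=136.9206 intr=0.0000 cont=0.0530 V=0.0530[hold]  S*(4)=59.3294
k=3: j=0 S=65.8673 intr=18.5627 cont=17.3952 V=18.5627[EX]; j=1 S=81.1838 intr=3.2462 cont=7.1164 V=7.1164[hold]; j=2 S=100.0620 intr=0.0000 cont=1.9665 V=1.9665[hold]; j=3 S=123.3301 intr=0.0000 cont=0.3291 V=0.3291[hold]  S*(3)=65.8673
k=2: j=0 S=73.1256 intr=11.3044 cont=12.0266 V=12.0266[hold]; j=1 S=90.1300 intr=0.0000 cont=4.1960 V=4.1960[hold]; j=2 S=111.0885 intr=0.0000 cont=1.0428 V=1.0428[hold]  S*(2)=-
k=1: j=0 S=81.1838 intr=3.2462 cont=7.5662 V=7.5662[hold]; j=1 S=100.0620 intr=0.0000 cont=2.4105 V=2.4105[hold]  S*(1)=-
k=0: j=0 S=90.1300 intr=0.0000 cont=4.6353 V=4.6353[hold]  S*(0)=-

price = 4.6353
boundary = - - - 65.8673 59.3294 65.8673 73.1256 65.8673 73.1256
tree:
4.6353
7.5662 2.4105
12.0266 4.1960 1.0428
18.5627 7.1164 1.9665 0.3291
25.1006 11.7035 3.6305 0.6835 0.0530
30.9896 18.5627 6.5228 1.4067 0.1208 0.0000
36.2940 25.1006 11.3044 2.8621 0.2750 0.0000 0.0000
41.0719 30.9896 18.5627 5.7408 0.6261 0.0000 0.0000 0.0000
45.3756 36.2940 25.1006 11.3044 1.4256 0.0000 0.0000 0.0000 0.0000
49.2520 41.0719 30.9896 18.5627 3.2462 0.0000 0.0000 0.0000 0.0000 0.0000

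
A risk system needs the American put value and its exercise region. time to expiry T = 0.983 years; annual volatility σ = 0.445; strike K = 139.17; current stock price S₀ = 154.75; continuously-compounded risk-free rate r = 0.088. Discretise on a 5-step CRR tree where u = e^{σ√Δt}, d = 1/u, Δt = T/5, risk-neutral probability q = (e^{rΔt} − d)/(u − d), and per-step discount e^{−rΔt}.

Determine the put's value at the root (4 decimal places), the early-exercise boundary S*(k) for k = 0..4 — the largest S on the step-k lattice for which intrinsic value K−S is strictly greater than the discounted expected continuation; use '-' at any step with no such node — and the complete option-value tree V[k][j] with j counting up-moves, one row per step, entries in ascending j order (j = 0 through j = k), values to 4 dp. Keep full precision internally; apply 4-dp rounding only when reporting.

price = 14.8947
boundary = - - - 85.6164 104.2914
tree:
14.8947
23.6913 6.4374
36.4394 11.5093 1.4853
53.5536 20.2486 2.9911 0.0000
68.8845 34.8786 6.0235 0.0000 0.0000
81.4701 53.5536 12.1303 0.0000 0.0000 0.0000

Δt=0.19660  u=1.21812  d=0.82094  q=0.49477  discount=0.98285
step 5 (expiry): payoffs max(K−S,0) = 81.4701 53.5536 12.1303 0.0000 0.0000 0.0000
step 4: (k=4,j=0): S=70.2855, (K−S)⁺=68.8845, hold=66.4974 ⇒ V=68.8845 exercise | (k=4,j=1): S=104.2914, (K−S)⁺=34.8786, hold=32.4916 ⇒ V=34.8786 exercise | (k=4,j=2): S=154.7500, (K−S)⁺=0.0000, hold=6.0235 ⇒ V=6.0235 continue | (k=4,j=3): S=229.6217, (K−S)⁺=0.0000, hold=0.0000 ⇒ V=0.0000 continue | (k=4,j=4): S=340.7182, (K−S)⁺=0.0000, hold=0.0000 ⇒ V=0.0000 continue  boundary S*=104.2914
step 3: (k=3,j=0): S=85.6164, (K−S)⁺=53.5536, hold=51.1665 ⇒ V=53.5536 exercise | (k=3,j=1): S=127.0397, (K−S)⁺=12.1303, hold=20.2486 ⇒ V=20.2486 continue | (k=3,j=2): S=188.5045, (K−S)⁺=0.0000, hold=2.9911 ⇒ V=2.9911 continue | (k=3,j=3): S=279.7075, (K−S)⁺=0.0000, hold=0.0000 ⇒ V=0.0000 continue  boundary S*=85.6164
step 2: (k=2,j=0): S=104.2914, (K−S)⁺=34.8786, hold=36.4394 ⇒ V=36.4394 continue | (k=2,j=1): S=154.7500, (K−S)⁺=0.0000, hold=11.5093 ⇒ V=11.5093 continue | (k=2,j=2): S=229.6217, (K−S)⁺=0.0000, hold=1.4853 ⇒ V=1.4853 continue  boundary S*=-
step 1: (k=1,j=0): S=127.0397, (K−S)⁺=12.1303, hold=23.6913 ⇒ V=23.6913 continue | (k=1,j=1): S=188.5045, (K−S)⁺=0.0000, hold=6.4374 ⇒ V=6.4374 continue  boundary S*=-
step 0: (k=0,j=0): S=154.7500, (K−S)⁺=0.0000, hold=14.8947 ⇒ V=14.8947 continue  boundary S*=-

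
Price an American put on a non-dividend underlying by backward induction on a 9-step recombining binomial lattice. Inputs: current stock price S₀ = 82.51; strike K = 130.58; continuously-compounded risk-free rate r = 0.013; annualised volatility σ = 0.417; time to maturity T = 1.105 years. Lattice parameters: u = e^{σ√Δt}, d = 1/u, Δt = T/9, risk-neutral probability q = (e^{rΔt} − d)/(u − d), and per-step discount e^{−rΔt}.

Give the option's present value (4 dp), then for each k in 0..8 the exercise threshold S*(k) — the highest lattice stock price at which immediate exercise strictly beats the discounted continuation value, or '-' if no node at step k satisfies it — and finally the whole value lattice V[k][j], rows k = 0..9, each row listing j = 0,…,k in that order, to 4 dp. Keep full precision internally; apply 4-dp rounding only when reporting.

price = 50.2964
boundary = - - 61.6017 53.2274 61.6017 71.2934 82.5100 95.4913 110.5149
tree:
50.2964
59.6955 39.8253
68.9783 49.3881 29.1332
77.3526 59.3283 38.3013 18.8516
84.5884 68.9783 48.6040 26.7663 9.9541
90.8406 77.3526 59.2866 36.6739 15.6394 3.5507
96.2429 84.5884 68.9783 48.0700 23.8953 6.3448 0.3991
100.9107 90.8406 77.3526 59.2866 35.0887 11.3027 0.7527 0.0000
104.9440 96.2429 84.5884 68.9783 48.0700 20.0651 1.4197 0.0000 0.0000
108.4290 100.9107 90.8406 77.3526 59.2866 35.0887 2.6778 0.0000 0.0000 0.0000

params: Δt=0.12278 u=1.15733 d=0.86406 q=0.46898 e^(-rΔt)=0.99841
t_9 payoffs: 108.4290 100.9107 90.8406 77.3526 59.2866 35.0887 2.6778 0.0000 0.0000 0.0000
t_8: node(8,0) S=25.6360 payoff=104.9440 vs cont=104.7358 → 104.9440 [stop]  node(8,1) S=34.3371 payoff=96.2429 vs cont=96.0346 → 96.2429 [stop]  node(8,2) S=45.9916 payoff=84.5884 vs cont=84.3802 → 84.5884 [stop]  node(8,3) S=61.6017 payoff=68.9783 vs cont=68.7701 → 68.9783 [stop]  node(8,4) S=82.5100 payoff=48.0700 vs cont=47.8617 → 48.0700 [stop]  node(8,5) S=110.5149 payoff=20.0651 vs cont=19.8569 → 20.0651 [stop]  node(8,6) S=148.0250 payoff=0.0000 vs cont=1.4197 → 1.4197 [wait]  node(8,7) S=198.2664 payoff=0.0000 vs cont=0.0000 → 0.0000 [wait]  node(8,8) S=265.5605 payoff=0.0000 vs cont=0.0000 → 0.0000 [wait]  ⇒ S*(8)=110.5149
t_7: node(7,0) S=29.6693 payoff=100.9107 vs cont=100.7025 → 100.9107 [stop]  node(7,1) S=39.7394 payoff=90.8406 vs cont=90.6324 → 90.8406 [stop]  node(7,2) S=53.2274 payoff=77.3526 vs cont=77.1443 → 77.3526 [stop]  node(7,3) S=71.2934 payoff=59.2866 vs cont=59.0783 → 59.2866 [stop]  node(7,4) S=95.4913 payoff=35.0887 vs cont=34.8805 → 35.0887 [stop]  node(7,5) S=127.9022 payoff=2.6778 vs cont=11.3027 → 11.3027 [wait]  node(7,6) S=171.3137 payoff=0.0000 vs cont=0.7527 → 0.7527 [wait]  node(7,7) S=229.4596 payoff=0.0000 vs cont=0.0000 → 0.0000 [wait]  ⇒ S*(7)=95.4913
t_6: node(6,0) S=34.3371 payoff=96.2429 vs cont=96.0346 → 96.2429 [stop]  node(6,1) S=45.9916 payoff=84.5884 vs cont=84.3802 → 84.5884 [stop]  node(6,2) S=61.6017 payoff=68.9783 vs cont=68.7701 → 68.9783 [stop]  node(6,3) S=82.5100 payoff=48.0700 vs cont=47.8617 → 48.0700 [stop]  node(6,4) S=110.5149 payoff=20.0651 vs cont=23.8953 → 23.8953 [wait]  node(6,5) S=148.0250 payoff=0.0000 vs cont=6.3448 → 6.3448 [wait]  node(6,6) S=198.2664 payoff=0.0000 vs cont=0.3991 → 0.3991 [wait]  ⇒ S*(6)=82.5100
t_5: node(5,0) S=39.7394 payoff=90.8406 vs cont=90.6324 → 90.8406 [stop]  node(5,1) S=53.2274 payoff=77.3526 vs cont=77.1443 → 77.3526 [stop]  node(5,2) S=71.2934 payoff=59.2866 vs cont=59.0783 → 59.2866 [stop]  node(5,3) S=95.4913 payoff=35.0887 vs cont=36.6739 → 36.6739 [wait]  node(5,4) S=127.9022 payoff=2.6778 vs cont=15.6394 → 15.6394 [wait]  node(5,5) S=171.3137 payoff=0.0000 vs cont=3.5507 → 3.5507 [wait]  ⇒ S*(5)=71.2934
t_4: node(4,0) S=45.9916 payoff=84.5884 vs cont=84.3802 → 84.5884 [stop]  node(4,1) S=61.6017 payoff=68.9783 vs cont=68.7701 → 68.9783 [stop]  node(4,2) S=82.5100 payoff=48.0700 vs cont=48.6040 → 48.6040 [wait]  node(4,3) S=110.5149 payoff=20.0651 vs cont=26.7663 → 26.7663 [wait]  node(4,4) S=148.0250 payoff=0.0000 vs cont=9.9541 → 9.9541 [wait]  ⇒ S*(4)=61.6017
t_3: node(3,0) S=53.2274 payoff=77.3526 vs cont=77.1443 → 77.3526 [stop]  node(3,1) S=71.2934 payoff=59.2866 vs cont=59.3283 → 59.3283 [wait]  node(3,2) S=95.4913 payoff=35.0887 vs cont=38.3013 → 38.3013 [wait]  node(3,3) S=127.9022 payoff=2.6778 vs cont=18.8516 → 18.8516 [wait]  ⇒ S*(3)=53.2274
t_2: node(2,0) S=61.6017 payoff=68.9783 vs cont=68.7897 → 68.9783 [stop]  node(2,1) S=82.5100 payoff=48.0700 vs cont=49.3881 → 49.3881 [wait]  node(2,2) S=110.5149 payoff=20.0651 vs cont=29.1332 → 29.1332 [wait]  ⇒ S*(2)=61.6017
t_1: node(1,0) S=71.2934 payoff=59.2866 vs cont=59.6955 → 59.6955 [wait]  node(1,1) S=95.4913 payoff=35.0887 vs cont=39.8253 → 39.8253 [wait]  ⇒ S*(1)=-
t_0: node(0,0) S=82.5100 payoff=48.0700 vs cont=50.2964 → 50.2964 [wait]  ⇒ S*(0)=-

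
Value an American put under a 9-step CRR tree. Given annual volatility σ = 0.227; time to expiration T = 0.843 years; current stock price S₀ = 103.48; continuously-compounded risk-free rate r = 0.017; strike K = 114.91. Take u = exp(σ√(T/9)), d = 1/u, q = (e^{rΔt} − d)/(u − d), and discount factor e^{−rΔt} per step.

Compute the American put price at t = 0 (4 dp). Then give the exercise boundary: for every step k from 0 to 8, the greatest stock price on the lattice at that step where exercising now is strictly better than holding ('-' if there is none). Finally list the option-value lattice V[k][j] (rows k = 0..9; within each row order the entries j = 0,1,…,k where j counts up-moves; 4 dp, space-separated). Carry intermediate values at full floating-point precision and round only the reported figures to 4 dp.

Δt=0.09367, u=1.07194, d=0.93288, q=0.49410, disc=e^(-rΔt)=0.99841
k=9 terminal: V=max(K-S,0) → 59.5356 51.2813 41.7966 30.8981 18.3751 3.9853 0.0000 0.0000 0.0000 0.0000
k=8: j=0 S=59.3583 intr=55.5517 cont=55.3689 V=55.5517[EX]; j=1 S=68.2064 intr=46.7036 cont=46.5208 V=46.7036[EX]; j=2 S=78.3734 intr=36.5366 cont=36.3537 V=36.5366[EX]; j=3 S=90.0560 intr=24.8540 cont=24.6712 V=24.8540[EX]; j=4 S=103.4800 intr=11.4300 cont=11.2472 V=11.4300[EX]; j=5 S=118.9050 intr=0.0000 cont=2.0130 V=2.0130[hold]; j=6 S=136.6294 intr=0.0000 cont=0.0000 V=0.0000[hold]; j=7 S=156.9957 intr=0.0000 cont=0.0000 V=0.0000[hold]; j=8 S=180.3980 intr=0.0000 cont=0.0000 V=0.0000[hold]  S*(8)=103.4800
k=7: j=0 S=63.6287 intr=51.2813 cont=51.0985 V=51.2813[EX]; j=1 S=73.1134 intr=41.7966 cont=41.6138 V=41.7966[EX]; j=2 S=84.0119 intr=30.8981 cont=30.7153 V=30.8981[EX]; j=3 S=96.5349 intr=18.3751 cont=18.1922 V=18.3751[EX]; j=4 S=110.9247 intr=3.9853 cont=6.7663 V=6.7663[hold]; j=5 S=127.4595 intr=0.0000 cont=1.0167 V=1.0167[hold]; j=6 S=146.4590 intr=0.0000 cont=0.0000 V=0.0000[hold]; j=7 S=168.2906 intr=0.0000 cont=0.0000 V=0.0000[hold]  S*(7)=96.5349
k=6: j=0 S=68.2064 intr=46.7036 cont=46.5208 V=46.7036[EX]; j=1 S=78.3734 intr=36.5366 cont=36.3537 V=36.5366[EX]; j=2 S=90.0560 intr=24.8540 cont=24.6712 V=24.8540[EX]; j=3 S=103.4800 intr=11.4300 cont=12.6191 V=12.6191[hold]; j=4 S=118.9050 intr=0.0000 cont=3.9192 V=3.9192[hold]; j=5 S=136.6294 intr=0.0000 cont=0.5135 V=0.5135[hold]; j=6 S=156.9957 intr=0.0000 cont=0.0000 V=0.0000[hold]  S*(6)=90.0560
k=5: j=0 S=73.1134 intr=41.7966 cont=41.6138 V=41.7966[EX]; j=1 S=84.0119 intr=30.8981 cont=30.7153 V=30.8981[EX]; j=2 S=96.5349 intr=18.3751 cont=18.7788 V=18.7788[hold]; j=3 S=110.9247 intr=3.9853 cont=8.3072 V=8.3072[hold]; j=4 S=127.4595 intr=0.0000 cont=2.2329 V=2.2329[hold]; j=5 S=146.4590 intr=0.0000 cont=0.2594 V=0.2594[hold]  S*(5)=84.0119
k=4: j=0 S=78.3734 intr=36.5366 cont=36.3537 V=36.5366[EX]; j=1 S=90.0560 intr=24.8540 cont=24.8704 V=24.8704[hold]; j=2 S=103.4800 intr=11.4300 cont=13.5832 V=13.5832[hold]; j=3 S=118.9050 intr=0.0000 cont=5.2975 V=5.2975[hold]; j=4 S=136.6294 intr=0.0000 cont=1.2558 V=1.2558[hold]  S*(4)=78.3734
k=3: j=0 S=84.0119 intr=30.8981 cont=30.7234 V=30.8981[EX]; j=1 S=96.5349 intr=18.3751 cont=19.2627 V=19.2627[hold]; j=2 S=110.9247 intr=3.9853 cont=9.4741 V=9.4741[hold]; j=3 S=127.4595 intr=0.0000 cont=3.2952 V=3.2952[hold]  S*(3)=84.0119
k=2: j=0 S=90.0560 intr=24.8540 cont=25.1090 V=25.1090[hold]; j=1 S=103.4800 intr=11.4300 cont=14.4032 V=14.4032[hold]; j=2 S=118.9050 intr=0.0000 cont=6.4109 V=6.4109[hold]  S*(2)=-
k=1: j=0 S=96.5349 intr=18.3751 cont=19.7878 V=19.7878[hold]; j=1 S=110.9247 intr=3.9853 cont=10.4376 V=10.4376[hold]  S*(1)=-
k=0: j=0 S=103.4800 intr=11.4300 cont=15.1437 V=15.1437[hold]  S*(0)=-

price = 15.1437
boundary = - - - 84.0119 78.3734 84.0119 90.0560 96.5349 103.4800
tree:
15.1437
19.7878 10.4376
25.1090 14.4032 6.4109
30.8981 19.2627 9.4741 3.2952
36.5366 24.8704 13.5832 5.2975 1.2558
41.7966 30.8981 18.7788 8.3072 2.2329 0.2594
46.7036 36.5366 24.8540 12.6191 3.9192 0.5135 0.0000
51.2813 41.7966 30.8981 18.3751 6.7663 1.0167 0.0000 0.0000
55.5517 46.7036 36.5366 24.8540 11.4300 2.0130 0.0000 0.0000 0.0000
59.5356 51.2813 41.7966 30.8981 18.3751 3.9853 0.0000 0.0000 0.0000 0.0000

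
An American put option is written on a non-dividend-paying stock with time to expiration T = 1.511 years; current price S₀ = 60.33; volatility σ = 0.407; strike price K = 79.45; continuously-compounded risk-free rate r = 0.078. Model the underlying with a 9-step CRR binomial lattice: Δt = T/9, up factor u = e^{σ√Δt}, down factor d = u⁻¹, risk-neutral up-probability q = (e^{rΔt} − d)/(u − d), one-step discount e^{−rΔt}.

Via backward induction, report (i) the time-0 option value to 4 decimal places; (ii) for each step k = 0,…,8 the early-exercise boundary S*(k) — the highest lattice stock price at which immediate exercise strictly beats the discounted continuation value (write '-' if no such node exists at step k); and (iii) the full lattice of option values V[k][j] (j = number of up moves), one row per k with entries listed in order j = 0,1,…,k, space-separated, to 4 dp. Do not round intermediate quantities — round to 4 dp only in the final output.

params: Δt=0.16789 u=1.18148 d=0.84640 q=0.49774 e^(-rΔt)=0.98699
t_9 payoffs: 66.0005 60.6760 53.2436 42.8688 28.3868 8.1715 0.0000 0.0000 0.0000 0.0000
t_8: node(8,0) S=15.8903 payoff=63.5597 vs cont=62.5261 → 63.5597 [stop]  node(8,1) S=22.1811 payoff=57.2689 vs cont=56.2353 → 57.2689 [stop]  node(8,2) S=30.9623 payoff=48.4877 vs cont=47.4541 → 48.4877 [stop]  node(8,3) S=43.2198 payoff=36.2302 vs cont=35.1965 → 36.2302 [stop]  node(8,4) S=60.3300 payoff=19.1200 vs cont=18.0864 → 19.1200 [stop]  node(8,5) S=84.2139 payoff=0.0000 vs cont=4.0508 → 4.0508 [wait]  node(8,6) S=117.5531 payoff=0.0000 vs cont=0.0000 → 0.0000 [wait]  node(8,7) S=164.0909 payoff=0.0000 vs cont=0.0000 → 0.0000 [wait]  node(8,8) S=229.0524 payoff=0.0000 vs cont=0.0000 → 0.0000 [wait]  ⇒ S*(8)=60.3300
t_7: node(7,0) S=18.7740 payoff=60.6760 vs cont=59.6424 → 60.6760 [stop]  node(7,1) S=26.2064 payoff=53.2436 vs cont=52.2100 → 53.2436 [stop]  node(7,2) S=36.5812 payoff=42.8688 vs cont=41.8352 → 42.8688 [stop]  node(7,3) S=51.0632 payoff=28.3868 vs cont=27.3531 → 28.3868 [stop]  node(7,4) S=71.2785 payoff=8.1715 vs cont=11.4682 → 11.4682 [wait]  node(7,5) S=99.4968 payoff=0.0000 vs cont=2.0081 → 2.0081 [wait]  node(7,6) S=138.8863 payoff=0.0000 vs cont=0.0000 → 0.0000 [wait]  node(7,7) S=193.8696 payoff=0.0000 vs cont=0.0000 → 0.0000 [wait]  ⇒ S*(7)=51.0632
t_6: node(6,0) S=22.1811 payoff=57.2689 vs cont=56.2353 → 57.2689 [stop]  node(6,1) S=30.9623 payoff=48.4877 vs cont=47.4541 → 48.4877 [stop]  node(6,2) S=43.2198 payoff=36.2302 vs cont=35.1965 → 36.2302 [stop]  node(6,3) S=60.3300 payoff=19.1200 vs cont=19.7059 → 19.7059 [wait]  node(6,4) S=84.2139 payoff=0.0000 vs cont=6.6716 → 6.6716 [wait]  node(6,5) S=117.5531 payoff=0.0000 vs cont=0.9954 → 0.9954 [wait]  node(6,6) S=164.0909 payoff=0.0000 vs cont=0.0000 → 0.0000 [wait]  ⇒ S*(6)=43.2198
t_5: node(5,0) S=26.2064 payoff=53.2436 vs cont=52.2100 → 53.2436 [stop]  node(5,1) S=36.5812 payoff=42.8688 vs cont=41.8352 → 42.8688 [stop]  node(5,2) S=51.0632 payoff=28.3868 vs cont=27.6410 → 28.3868 [stop]  node(5,3) S=71.2785 payoff=8.1715 vs cont=13.0462 → 13.0462 [wait]  node(5,4) S=99.4968 payoff=0.0000 vs cont=3.7963 → 3.7963 [wait]  node(5,5) S=138.8863 payoff=0.0000 vs cont=0.4935 → 0.4935 [wait]  ⇒ S*(5)=51.0632
t_4: node(4,0) S=30.9623 payoff=48.4877 vs cont=47.4541 → 48.4877 [stop]  node(4,1) S=43.2198 payoff=36.2302 vs cont=35.1965 → 36.2302 [stop]  node(4,2) S=60.3300 payoff=19.1200 vs cont=20.4811 → 20.4811 [wait]  node(4,3) S=84.2139 payoff=0.0000 vs cont=8.3323 → 8.3323 [wait]  node(4,4) S=117.5531 payoff=0.0000 vs cont=2.1243 → 2.1243 [wait]  ⇒ S*(4)=43.2198
t_3: node(3,0) S=36.5812 payoff=42.8688 vs cont=41.8352 → 42.8688 [stop]  node(3,1) S=51.0632 payoff=28.3868 vs cont=28.0218 → 28.3868 [stop]  node(3,2) S=71.2785 payoff=8.1715 vs cont=14.2463 → 14.2463 [wait]  node(3,3) S=99.4968 payoff=0.0000 vs cont=5.1741 → 5.1741 [wait]  ⇒ S*(3)=51.0632
t_2: node(2,0) S=43.2198 payoff=36.2302 vs cont=35.1965 → 36.2302 [stop]  node(2,1) S=60.3300 payoff=19.1200 vs cont=21.0707 → 21.0707 [wait]  node(2,2) S=84.2139 payoff=0.0000 vs cont=9.6041 → 9.6041 [wait]  ⇒ S*(2)=43.2198
t_1: node(1,0) S=51.0632 payoff=28.3868 vs cont=28.3115 → 28.3868 [stop]  node(1,1) S=71.2785 payoff=8.1715 vs cont=15.1634 → 15.1634 [wait]  ⇒ S*(1)=51.0632
t_0: node(0,0) S=60.3300 payoff=19.1200 vs cont=21.5213 → 21.5213 [wait]  ⇒ S*(0)=-

price = 21.5213
boundary = - 51.0632 43.2198 51.0632 43.2198 51.0632 43.2198 51.0632 60.3300
tree:
21.5213
28.3868 15.1634
36.2302 21.0707 9.6041
42.8688 28.3868 14.2463 5.1741
48.4877 36.2302 20.4811 8.3323 2.1243
53.2436 42.8688 28.3868 13.0462 3.7963 0.4935
57.2689 48.4877 36.2302 19.7059 6.6716 0.9954 0.0000
60.6760 53.2436 42.8688 28.3868 11.4682 2.0081 0.0000 0.0000
63.5597 57.2689 48.4877 36.2302 19.1200 4.0508 0.0000 0.0000 0.0000
66.0005 60.6760 53.2436 42.8688 28.3868 8.1715 0.0000 0.0000 0.0000 0.0000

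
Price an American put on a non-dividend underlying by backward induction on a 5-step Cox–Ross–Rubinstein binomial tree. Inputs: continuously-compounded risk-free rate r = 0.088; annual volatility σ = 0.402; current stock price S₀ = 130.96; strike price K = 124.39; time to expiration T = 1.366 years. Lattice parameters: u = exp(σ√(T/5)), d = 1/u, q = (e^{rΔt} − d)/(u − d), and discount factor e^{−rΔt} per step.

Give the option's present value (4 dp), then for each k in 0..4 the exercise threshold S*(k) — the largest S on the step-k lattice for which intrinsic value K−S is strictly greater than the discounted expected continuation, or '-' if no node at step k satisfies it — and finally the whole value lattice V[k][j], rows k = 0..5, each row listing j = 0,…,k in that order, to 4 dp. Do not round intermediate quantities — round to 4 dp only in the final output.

price = 15.7217
boundary = - - 86.0263 69.7232 86.0263
tree:
15.7217
25.0206 7.3695
38.3637 13.1543 2.0575
54.6668 22.8812 4.2590 0.0000
67.8802 38.3637 8.8159 0.0000 0.0000
78.5895 54.6668 18.2486 0.0000 0.0000 0.0000

Δt=0.27320  u=1.23383  d=0.81049  q=0.50514  discount=0.97625
step 5 (expiry): payoffs max(K−S,0) = 78.5895 54.6668 18.2486 0.0000 0.0000 0.0000
step 4: (k=4,j=0): S=56.5098, (K−S)⁺=67.8802, hold=64.9253 ⇒ V=67.8802 exercise | (k=4,j=1): S=86.0263, (K−S)⁺=38.3637, hold=35.4088 ⇒ V=38.3637 exercise | (k=4,j=2): S=130.9600, (K−S)⁺=0.0000, hold=8.8159 ⇒ V=8.8159 continue | (k=4,j=3): S=199.3637, (K−S)⁺=0.0000, hold=0.0000 ⇒ V=0.0000 continue | (k=4,j=4): S=303.4965, (K−S)⁺=0.0000, hold=0.0000 ⇒ V=0.0000 continue  boundary S*=86.0263
step 3: (k=3,j=0): S=69.7232, (K−S)⁺=54.6668, hold=51.7119 ⇒ V=54.6668 exercise | (k=3,j=1): S=106.1414, (K−S)⁺=18.2486, hold=22.8812 ⇒ V=22.8812 continue | (k=3,j=2): S=161.5818, (K−S)⁺=0.0000, hold=4.2590 ⇒ V=4.2590 continue | (k=3,j=3): S=245.9801, (K−S)⁺=0.0000, hold=0.0000 ⇒ V=0.0000 continue  boundary S*=69.7232
step 2: (k=2,j=0): S=86.0263, (K−S)⁺=38.3637, hold=37.6934 ⇒ V=38.3637 exercise | (k=2,j=1): S=130.9600, (K−S)⁺=0.0000, hold=13.1543 ⇒ V=13.1543 continue | (k=2,j=2): S=199.3637, (K−S)⁺=0.0000, hold=2.0575 ⇒ V=2.0575 continue  boundary S*=86.0263
step 1: (k=1,j=0): S=106.1414, (K−S)⁺=18.2486, hold=25.0206 ⇒ V=25.0206 continue | (k=1,j=1): S=161.5818, (K−S)⁺=0.0000, hold=7.3695 ⇒ V=7.3695 continue  boundary S*=-
step 0: (k=0,j=0): S=130.9600, (K−S)⁺=0.0000, hold=15.7217 ⇒ V=15.7217 continue  boundary S*=-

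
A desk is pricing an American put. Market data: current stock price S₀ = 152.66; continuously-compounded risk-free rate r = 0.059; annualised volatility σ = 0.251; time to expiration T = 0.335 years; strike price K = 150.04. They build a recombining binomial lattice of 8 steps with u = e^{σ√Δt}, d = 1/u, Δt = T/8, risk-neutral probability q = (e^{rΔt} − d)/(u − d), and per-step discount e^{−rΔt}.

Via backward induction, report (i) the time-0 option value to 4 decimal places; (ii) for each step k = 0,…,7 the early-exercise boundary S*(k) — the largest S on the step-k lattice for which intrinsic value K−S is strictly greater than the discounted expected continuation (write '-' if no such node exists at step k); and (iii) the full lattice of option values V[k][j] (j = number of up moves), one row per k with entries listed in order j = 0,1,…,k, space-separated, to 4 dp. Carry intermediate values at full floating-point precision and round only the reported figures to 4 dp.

params: Δt=0.04188 u=1.05271 d=0.94993 q=0.51123 e^(-rΔt)=0.99753
t_8 payoffs: 48.8188 37.8679 25.7322 12.2836 0.0000 0.0000 0.0000 0.0000 0.0000
t_7: node(7,0) S=106.5561 payoff=43.4839 vs cont=43.1137 → 43.4839 [stop]  node(7,1) S=118.0842 payoff=31.9558 vs cont=31.5856 → 31.9558 [stop]  node(7,2) S=130.8595 payoff=19.1805 vs cont=18.8103 → 19.1805 [stop]  node(7,3) S=145.0169 payoff=5.0231 vs cont=5.9890 → 5.9890 [wait]  node(7,4) S=160.7060 payoff=0.0000 vs cont=0.0000 → 0.0000 [wait]  node(7,5) S=178.0924 payoff=0.0000 vs cont=0.0000 → 0.0000 [wait]  node(7,6) S=197.3598 payoff=0.0000 vs cont=0.0000 → 0.0000 [wait]  node(7,7) S=218.7118 payoff=0.0000 vs cont=0.0000 → 0.0000 [wait]  ⇒ S*(7)=130.8595
t_6: node(6,0) S=112.1721 payoff=37.8679 vs cont=37.4976 → 37.8679 [stop]  node(6,1) S=124.3078 payoff=25.7322 vs cont=25.3619 → 25.7322 [stop]  node(6,2) S=137.7564 payoff=12.2836 vs cont=12.4059 → 12.4059 [wait]  node(6,3) S=152.6600 payoff=0.0000 vs cont=2.9200 → 2.9200 [wait]  node(6,4) S=169.1760 payoff=0.0000 vs cont=0.0000 → 0.0000 [wait]  node(6,5) S=187.4788 payoff=0.0000 vs cont=0.0000 → 0.0000 [wait]  node(6,6) S=207.7617 payoff=0.0000 vs cont=0.0000 → 0.0000 [wait]  ⇒ S*(6)=124.3078
t_5: node(5,0) S=118.0842 payoff=31.9558 vs cont=31.5856 → 31.9558 [stop]  node(5,1) S=130.8595 payoff=19.1805 vs cont=18.8727 → 19.1805 [stop]  node(5,2) S=145.0169 payoff=5.0231 vs cont=7.5378 → 7.5378 [wait]  node(5,3) S=160.7060 payoff=0.0000 vs cont=1.4237 → 1.4237 [wait]  node(5,4) S=178.0924 payoff=0.0000 vs cont=0.0000 → 0.0000 [wait]  node(5,5) S=197.3598 payoff=0.0000 vs cont=0.0000 → 0.0000 [wait]  ⇒ S*(5)=130.8595
t_4: node(4,0) S=124.3078 payoff=25.7322 vs cont=25.3619 → 25.7322 [stop]  node(4,1) S=137.7564 payoff=12.2836 vs cont=13.1957 → 13.1957 [wait]  node(4,2) S=152.6600 payoff=0.0000 vs cont=4.4012 → 4.4012 [wait]  node(4,3) S=169.1760 payoff=0.0000 vs cont=0.6941 → 0.6941 [wait]  node(4,4) S=187.4788 payoff=0.0000 vs cont=0.0000 → 0.0000 [wait]  ⇒ S*(4)=124.3078
t_3: node(3,0) S=130.8595 payoff=19.1805 vs cont=19.2755 → 19.2755 [wait]  node(3,1) S=145.0169 payoff=5.0231 vs cont=8.6782 → 8.6782 [wait]  node(3,2) S=160.7060 payoff=0.0000 vs cont=2.4998 → 2.4998 [wait]  node(3,3) S=178.0924 payoff=0.0000 vs cont=0.3384 → 0.3384 [wait]  ⇒ S*(3)=-
t_2: node(2,0) S=137.7564 payoff=12.2836 vs cont=13.8236 → 13.8236 [wait]  node(2,1) S=152.6600 payoff=0.0000 vs cont=5.5060 → 5.5060 [wait]  node(2,2) S=169.1760 payoff=0.0000 vs cont=1.3914 → 1.3914 [wait]  ⇒ S*(2)=-
t_1: node(1,0) S=145.0169 payoff=5.0231 vs cont=9.5478 → 9.5478 [wait]  node(1,1) S=160.7060 payoff=0.0000 vs cont=3.3941 → 3.3941 [wait]  ⇒ S*(1)=-
t_0: node(0,0) S=152.6600 payoff=0.0000 vs cont=6.3860 → 6.3860 [wait]  ⇒ S*(0)=-

price = 6.3860
boundary = - - - - 124.3078 130.8595 124.3078 130.8595
tree:
6.3860
9.5478 3.3941
13.8236 5.5060 1.3914
19.2755 8.6782 2.4998 0.3384
25.7322 13.1957 4.4012 0.6941 0.0000
31.9558 19.1805 7.5378 1.4237 0.0000 0.0000
37.8679 25.7322 12.4059 2.9200 0.0000 0.0000 0.0000
43.4839 31.9558 19.1805 5.9890 0.0000 0.0000 0.0000 0.0000
48.8188 37.8679 25.7322 12.2836 0.0000 0.0000 0.0000 0.0000 0.0000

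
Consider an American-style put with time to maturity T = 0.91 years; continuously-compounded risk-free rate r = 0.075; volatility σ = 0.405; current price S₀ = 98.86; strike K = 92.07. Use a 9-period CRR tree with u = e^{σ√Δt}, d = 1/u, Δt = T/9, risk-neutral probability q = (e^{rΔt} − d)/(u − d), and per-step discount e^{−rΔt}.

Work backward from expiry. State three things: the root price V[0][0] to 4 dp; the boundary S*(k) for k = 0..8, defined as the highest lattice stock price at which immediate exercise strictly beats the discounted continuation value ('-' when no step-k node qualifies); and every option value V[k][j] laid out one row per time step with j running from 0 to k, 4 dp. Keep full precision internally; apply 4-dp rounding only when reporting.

price = 9.3222
boundary = - - - - 59.0614 67.1789 59.0614 67.1789 76.4121
tree:
9.3222
13.3815 5.3618
18.6812 8.2295 2.5454
25.2710 12.3064 4.2346 0.8770
33.0086 17.8368 6.9048 1.6004 0.1593
40.1452 24.8911 10.9795 2.8920 0.3194 0.0000
46.4195 33.0086 16.8997 5.1636 0.6401 0.0000 0.0000
51.9357 40.1452 24.8911 9.0809 1.2832 0.0000 0.0000 0.0000
56.7853 46.4195 33.0086 15.6579 2.5721 0.0000 0.0000 0.0000 0.0000
61.0489 51.9357 40.1452 24.8911 5.1557 0.0000 0.0000 0.0000 0.0000 0.0000

Δt=0.10111  u=1.13744  d=0.87917  q=0.49732  discount=0.99245
step 9 (expiry): payoffs max(K−S,0) = 61.0489 51.9357 40.1452 24.8911 5.1557 0.0000 0.0000 0.0000 0.0000 0.0000
step 8: (k=8,j=0): S=35.2847, (K−S)⁺=56.7853, hold=56.0897 ⇒ V=56.7853 exercise | (k=8,j=1): S=45.6505, (K−S)⁺=46.4195, hold=45.7240 ⇒ V=46.4195 exercise | (k=8,j=2): S=59.0614, (K−S)⁺=33.0086, hold=32.3130 ⇒ V=33.0086 exercise | (k=8,j=3): S=76.4121, (K−S)⁺=15.6579, hold=14.9623 ⇒ V=15.6579 exercise | (k=8,j=4): S=98.8600, (K−S)⁺=0.0000, hold=2.5721 ⇒ V=2.5721 continue | (k=8,j=5): S=127.9025, (K−S)⁺=0.0000, hold=0.0000 ⇒ V=0.0000 continue | (k=8,j=6): S=165.4769, (K−S)⁺=0.0000, hold=0.0000 ⇒ V=0.0000 continue | (k=8,j=7): S=214.0898, (K−S)⁺=0.0000, hold=0.0000 ⇒ V=0.0000 continue | (k=8,j=8): S=276.9838, (K−S)⁺=0.0000, hold=0.0000 ⇒ V=0.0000 continue  boundary S*=76.4121
step 7: (k=7,j=0): S=40.1343, (K−S)⁺=51.9357, hold=51.2401 ⇒ V=51.9357 exercise | (k=7,j=1): S=51.9248, (K−S)⁺=40.1452, hold=39.4497 ⇒ V=40.1452 exercise | (k=7,j=2): S=67.1789, (K−S)⁺=24.8911, hold=24.1955 ⇒ V=24.8911 exercise | (k=7,j=3): S=86.9143, (K−S)⁺=5.1557, hold=9.0809 ⇒ V=9.0809 continue | (k=7,j=4): S=112.4475, (K−S)⁺=0.0000, hold=1.2832 ⇒ V=1.2832 continue | (k=7,j=5): S=145.4817, (K−S)⁺=0.0000, hold=0.0000 ⇒ V=0.0000 continue | (k=7,j=6): S=188.2204, (K−S)⁺=0.0000, hold=0.0000 ⇒ V=0.0000 continue | (k=7,j=7): S=243.5147, (K−S)⁺=0.0000, hold=0.0000 ⇒ V=0.0000 continue  boundary S*=67.1789
step 6: (k=6,j=0): S=45.6505, (K−S)⁺=46.4195, hold=45.7240 ⇒ V=46.4195 exercise | (k=6,j=1): S=59.0614, (K−S)⁺=33.0086, hold=32.3130 ⇒ V=33.0086 exercise | (k=6,j=2): S=76.4121, (K−S)⁺=15.6579, hold=16.8997 ⇒ V=16.8997 continue | (k=6,j=3): S=98.8600, (K−S)⁺=0.0000, hold=5.1636 ⇒ V=5.1636 continue | (k=6,j=4): S=127.9025, (K−S)⁺=0.0000, hold=0.6401 ⇒ V=0.6401 continue | (k=6,j=5): S=165.4769, (K−S)⁺=0.0000, hold=0.0000 ⇒ V=0.0000 continue | (k=6,j=6): S=214.0898, (K−S)⁺=0.0000, hold=0.0000 ⇒ V=0.0000 continue  boundary S*=59.0614
step 5: (k=5,j=0): S=51.9248, (K−S)⁺=40.1452, hold=39.4497 ⇒ V=40.1452 exercise | (k=5,j=1): S=67.1789, (K−S)⁺=24.8911, hold=24.8084 ⇒ V=24.8911 exercise | (k=5,j=2): S=86.9143, (K−S)⁺=5.1557, hold=10.9795 ⇒ V=10.9795 continue | (k=5,j=3): S=112.4475, (K−S)⁺=0.0000, hold=2.8920 ⇒ V=2.8920 continue | (k=5,j=4): S=145.4817, (K−S)⁺=0.0000, hold=0.3194 ⇒ V=0.3194 continue | (k=5,j=5): S=188.2204, (K−S)⁺=0.0000, hold=0.0000 ⇒ V=0.0000 continue  boundary S*=67.1789
step 4: (k=4,j=0): S=59.0614, (K−S)⁺=33.0086, hold=32.3130 ⇒ V=33.0086 exercise | (k=4,j=1): S=76.4121, (K−S)⁺=15.6579, hold=17.8368 ⇒ V=17.8368 continue | (k=4,j=2): S=98.8600, (K−S)⁺=0.0000, hold=6.9048 ⇒ V=6.9048 continue | (k=4,j=3): S=127.9025, (K−S)⁺=0.0000, hold=1.6004 ⇒ V=1.6004 continue | (k=4,j=4): S=165.4769, (K−S)⁺=0.0000, hold=0.1593 ⇒ V=0.1593 continue  boundary S*=59.0614
step 3: (k=3,j=0): S=67.1789, (K−S)⁺=24.8911, hold=25.2710 ⇒ V=25.2710 continue | (k=3,j=1): S=86.9143, (K−S)⁺=5.1557, hold=12.3064 ⇒ V=12.3064 continue | (k=3,j=2): S=112.4475, (K−S)⁺=0.0000, hold=4.2346 ⇒ V=4.2346 continue | (k=3,j=3): S=145.4817, (K−S)⁺=0.0000, hold=0.8770 ⇒ V=0.8770 continue  boundary S*=-
step 2: (k=2,j=0): S=76.4121, (K−S)⁺=15.6579, hold=18.6812 ⇒ V=18.6812 continue | (k=2,j=1): S=98.8600, (K−S)⁺=0.0000, hold=8.2295 ⇒ V=8.2295 continue | (k=2,j=2): S=127.9025, (K−S)⁺=0.0000, hold=2.5454 ⇒ V=2.5454 continue  boundary S*=-
step 1: (k=1,j=0): S=86.9143, (K−S)⁺=5.1557, hold=13.3815 ⇒ V=13.3815 continue | (k=1,j=1): S=112.4475, (K−S)⁺=0.0000, hold=5.3618 ⇒ V=5.3618 continue  boundary S*=-
step 0: (k=0,j=0): S=98.8600, (K−S)⁺=0.0000, hold=9.3222 ⇒ V=9.3222 continue  boundary S*=-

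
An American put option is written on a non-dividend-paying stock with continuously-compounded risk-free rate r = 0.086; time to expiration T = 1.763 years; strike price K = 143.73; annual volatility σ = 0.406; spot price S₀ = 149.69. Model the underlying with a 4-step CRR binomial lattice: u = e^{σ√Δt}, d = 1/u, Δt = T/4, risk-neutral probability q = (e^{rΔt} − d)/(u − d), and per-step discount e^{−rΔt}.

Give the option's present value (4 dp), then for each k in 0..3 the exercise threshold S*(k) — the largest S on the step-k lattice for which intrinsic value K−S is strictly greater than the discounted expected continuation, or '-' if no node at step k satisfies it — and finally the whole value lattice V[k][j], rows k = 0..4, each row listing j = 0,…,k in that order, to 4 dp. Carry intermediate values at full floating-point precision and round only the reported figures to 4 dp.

price = 19.3866
boundary = - - 87.3120 114.3229
tree:
19.3866
33.7668 6.7112
56.4180 14.0484 0.0000
77.0471 29.4071 0.0000 0.0000
92.8022 56.4180 0.0000 0.0000 0.0000

Δt=0.44075, u=1.30936, d=0.76373, q=0.50382, disc=e^(-rΔt)=0.96280
k=4 terminal: V=max(K-S,0) → 92.8022 56.4180 0.0000 0.0000 0.0000
k=3: j=0 S=66.6829 intr=77.0471 cont=71.7011 V=77.0471[EX]; j=1 S=114.3229 intr=29.4071 cont=26.9521 V=29.4071[EX]; j=2 S=195.9983 intr=0.0000 cont=0.0000 V=0.0000[hold]; j=3 S=336.0247 intr=0.0000 cont=0.0000 V=0.0000[hold]  S*(3)=114.3229
k=2: j=0 S=87.3120 intr=56.4180 cont=51.0720 V=56.4180[EX]; j=1 S=149.6900 intr=0.0000 cont=14.0484 V=14.0484[hold]; j=2 S=256.6325 intr=0.0000 cont=0.0000 V=0.0000[hold]  S*(2)=87.3120
k=1: j=0 S=114.3229 intr=29.4071 cont=33.7668 V=33.7668[hold]; j=1 S=195.9983 intr=0.0000 cont=6.7112 V=6.7112[hold]  S*(1)=-
k=0: j=0 S=149.6900 intr=0.0000 cont=19.3866 V=19.3866[hold]  S*(0)=-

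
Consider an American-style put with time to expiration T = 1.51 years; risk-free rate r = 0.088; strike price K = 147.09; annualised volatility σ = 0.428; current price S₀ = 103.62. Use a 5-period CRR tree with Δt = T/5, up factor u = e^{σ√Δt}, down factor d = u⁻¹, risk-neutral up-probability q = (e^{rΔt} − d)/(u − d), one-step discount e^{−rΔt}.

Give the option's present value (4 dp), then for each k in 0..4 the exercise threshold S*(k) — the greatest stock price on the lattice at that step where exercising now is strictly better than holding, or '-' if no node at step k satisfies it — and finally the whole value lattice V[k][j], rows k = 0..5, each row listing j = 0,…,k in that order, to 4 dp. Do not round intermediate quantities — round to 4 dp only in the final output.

Δt=0.30200, u=1.26517, d=0.79041, q=0.49820, disc=e^(-rΔt)=0.97377
k=5 terminal: V=max(K-S,0) → 115.1230 95.9220 65.1879 15.9932 0.0000 0.0000
k=4: j=0 S=40.4436 intr=106.6464 cont=102.7888 V=106.6464[EX]; j=1 S=64.7361 intr=82.3539 cont=78.4963 V=82.3539[EX]; j=2 S=103.6200 intr=43.4700 cont=39.6124 V=43.4700[EX]; j=3 S=165.8595 intr=0.0000 cont=7.8150 V=7.8150[hold]; j=4 S=265.4833 intr=0.0000 cont=0.0000 V=0.0000[hold]  S*(4)=103.6200
k=3: j=0 S=51.1680 intr=95.9220 cont=92.0644 V=95.9220[EX]; j=1 S=81.9021 intr=65.1879 cont=61.3303 V=65.1879[EX]; j=2 S=131.0968 intr=15.9932 cont=25.0326 V=25.0326[hold]; j=3 S=209.8402 intr=0.0000 cont=3.8187 V=3.8187[hold]  S*(3)=81.9021
k=2: j=0 S=64.7361 intr=82.3539 cont=78.4963 V=82.3539[EX]; j=1 S=103.6200 intr=43.4700 cont=43.9977 V=43.9977[hold]; j=2 S=165.8595 intr=0.0000 cont=14.0846 V=14.0846[hold]  S*(2)=64.7361
k=1: j=0 S=81.9021 intr=65.1879 cont=61.5863 V=65.1879[EX]; j=1 S=131.0968 intr=15.9932 cont=28.3321 V=28.3321[hold]  S*(1)=81.9021
k=0: j=0 S=103.6200 intr=43.4700 cont=45.5984 V=45.5984[hold]  S*(0)=-

price = 45.5984
boundary = - 81.9021 64.7361 81.9021 103.6200
tree:
45.5984
65.1879 28.3321
82.3539 43.9977 14.0846
95.9220 65.1879 25.0326 3.8187
106.6464 82.3539 43.4700 7.8150 0.0000
115.1230 95.9220 65.1879 15.9932 0.0000 0.0000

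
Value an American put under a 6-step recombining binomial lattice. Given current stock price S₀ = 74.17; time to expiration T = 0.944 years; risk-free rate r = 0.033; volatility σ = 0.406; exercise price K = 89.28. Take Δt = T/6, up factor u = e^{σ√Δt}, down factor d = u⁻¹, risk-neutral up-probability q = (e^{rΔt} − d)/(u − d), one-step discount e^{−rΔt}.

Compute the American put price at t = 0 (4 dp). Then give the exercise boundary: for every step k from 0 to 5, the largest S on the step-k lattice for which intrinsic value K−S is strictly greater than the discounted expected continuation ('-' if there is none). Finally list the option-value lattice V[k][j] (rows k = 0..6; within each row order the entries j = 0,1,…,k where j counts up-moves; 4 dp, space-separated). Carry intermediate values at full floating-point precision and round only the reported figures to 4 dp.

price = 20.6251
boundary = - - 53.7465 45.7521 53.7465 63.1377
tree:
20.6251
27.5925 13.1781
35.5335 19.1497 6.7464
43.5279 26.7450 10.9953 2.1414
50.3332 35.5335 17.3595 4.1073 0.0000
56.1263 43.5279 26.1423 7.8779 0.0000 0.0000
61.0577 50.3332 35.5335 15.1100 0.0000 0.0000 0.0000

Δt=0.15733  u=1.17473  d=0.85126  q=0.47592  discount=0.99482
step 6 (expiry): payoffs max(K−S,0) = 61.0577 50.3332 35.5335 15.1100 0.0000 0.0000 0.0000
step 5: (k=5,j=0): S=33.1537, (K−S)⁺=56.1263, hold=55.6639 ⇒ V=56.1263 exercise | (k=5,j=1): S=45.7521, (K−S)⁺=43.5279, hold=43.0656 ⇒ V=43.5279 exercise | (k=5,j=2): S=63.1377, (K−S)⁺=26.1423, hold=25.6799 ⇒ V=26.1423 exercise | (k=5,j=3): S=87.1300, (K−S)⁺=2.1500, hold=7.8779 ⇒ V=7.8779 continue | (k=5,j=4): S=120.2392, (K−S)⁺=0.0000, hold=0.0000 ⇒ V=0.0000 continue | (k=5,j=5): S=165.9298, (K−S)⁺=0.0000, hold=0.0000 ⇒ V=0.0000 continue  boundary S*=63.1377
step 4: (k=4,j=0): S=38.9468, (K−S)⁺=50.3332, hold=49.8709 ⇒ V=50.3332 exercise | (k=4,j=1): S=53.7465, (K−S)⁺=35.5335, hold=35.0712 ⇒ V=35.5335 exercise | (k=4,j=2): S=74.1700, (K−S)⁺=15.1100, hold=17.3595 ⇒ V=17.3595 continue | (k=4,j=3): S=102.3544, (K−S)⁺=0.0000, hold=4.1073 ⇒ V=4.1073 continue | (k=4,j=4): S=141.2489, (K−S)⁺=0.0000, hold=0.0000 ⇒ V=0.0000 continue  boundary S*=53.7465
step 3: (k=3,j=0): S=45.7521, (K−S)⁺=43.5279, hold=43.0656 ⇒ V=43.5279 exercise | (k=3,j=1): S=63.1377, (K−S)⁺=26.1423, hold=26.7450 ⇒ V=26.7450 continue | (k=3,j=2): S=87.1300, (K−S)⁺=2.1500, hold=10.9953 ⇒ V=10.9953 continue | (k=3,j=3): S=120.2392, (K−S)⁺=0.0000, hold=2.1414 ⇒ V=2.1414 continue  boundary S*=45.7521
step 2: (k=2,j=0): S=53.7465, (K−S)⁺=35.5335, hold=35.3566 ⇒ V=35.5335 exercise | (k=2,j=1): S=74.1700, (K−S)⁺=15.1100, hold=19.1497 ⇒ V=19.1497 continue | (k=2,j=2): S=102.3544, (K−S)⁺=0.0000, hold=6.7464 ⇒ V=6.7464 continue  boundary S*=53.7465
step 1: (k=1,j=0): S=63.1377, (K−S)⁺=26.1423, hold=27.5925 ⇒ V=27.5925 continue | (k=1,j=1): S=87.1300, (K−S)⁺=2.1500, hold=13.1781 ⇒ V=13.1781 continue  boundary S*=-
step 0: (k=0,j=0): S=74.1700, (K−S)⁺=15.1100, hold=20.6251 ⇒ V=20.6251 continue  boundary S*=-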